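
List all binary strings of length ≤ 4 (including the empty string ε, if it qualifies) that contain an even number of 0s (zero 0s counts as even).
Checking every binary string of length 0 to 4:
  Length 0: accepted: ε | rejected: (none)
  Length 1: accepted: 1 | rejected: 0
  Length 2: accepted: 00, 11 | rejected: 01, 10
  Length 3: accepted: 001, 010, 100, 111 | rejected: 000, 011, 101, 110
  Length 4: accepted: 0000, 0011, 0101, 0110, 1001, 1010, 1100, 1111 | rejected: 0001, 0010, 0100, 0111, 1000, 1011, 1101, 1110
Total: 16 string(s).

Final answer: ε, 1, 00, 11, 001, 010, 100, 111, 0000, 0011, 0101, 0110, 1001, 1010, 1100, 1111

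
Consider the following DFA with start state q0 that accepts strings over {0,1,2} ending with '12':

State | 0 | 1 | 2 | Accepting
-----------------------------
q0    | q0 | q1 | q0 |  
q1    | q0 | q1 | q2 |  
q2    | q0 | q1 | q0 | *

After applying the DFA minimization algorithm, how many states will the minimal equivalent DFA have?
All 3 states are reachable from q0, so none can be removed as unreachable.
Table-filling: first mark every (accepting, non-accepting) pair as distinguishable (accepting: {q2}; non-accepting: {q0, q1}).
Round 1: (q0, q1) on '2' go to q0 and q2, already distinguishable → mark.
Every pair of states is distinguishable, so the DFA is already minimal.
Equivalence classes: {q0}, {q1}, {q2} → 3 states.

Final answer: 3 states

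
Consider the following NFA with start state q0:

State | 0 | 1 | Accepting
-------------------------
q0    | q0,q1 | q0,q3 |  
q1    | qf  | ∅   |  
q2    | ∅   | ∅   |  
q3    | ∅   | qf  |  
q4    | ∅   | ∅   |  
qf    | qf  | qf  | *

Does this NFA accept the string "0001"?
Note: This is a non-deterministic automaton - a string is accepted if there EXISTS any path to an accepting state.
Track the set of states the NFA could be in: start {q0}
Read '0': {q0} → {q0, q1}
Read '0': {q0, q1} → {q0, q1, qf}
Read '0': {q0, q1, qf} → {q0, q1, qf}
Read '1': {q0, q1, qf} → {q0, q3, qf}
Final set {q0, q3, qf} contains accepting state(s) {qf} → accepted.

Final answer: Yes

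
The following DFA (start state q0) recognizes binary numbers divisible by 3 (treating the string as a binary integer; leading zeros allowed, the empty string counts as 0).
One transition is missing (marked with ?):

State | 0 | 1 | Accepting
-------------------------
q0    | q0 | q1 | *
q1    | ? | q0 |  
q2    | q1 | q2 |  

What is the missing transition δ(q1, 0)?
q2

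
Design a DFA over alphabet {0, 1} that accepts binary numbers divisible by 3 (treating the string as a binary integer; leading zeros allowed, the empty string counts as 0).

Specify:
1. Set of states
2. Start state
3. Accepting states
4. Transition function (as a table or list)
One valid DFA (any DFA recognizing the same language is acceptable):
States: {q0, q1, q2}
Start: q0
Accepting: {q0}
Transitions (accepting states marked with *):
State | 0 | 1 | Accepting
-------------------------
q0    | q0 | q1 | *
q1    | q2 | q0 |  
q2    | q1 | q2 |  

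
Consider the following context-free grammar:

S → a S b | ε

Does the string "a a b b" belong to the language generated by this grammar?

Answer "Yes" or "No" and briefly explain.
A derivation exists: S ⇒ a S b ⇒ a a S b b ⇒ a a b b (using S → a S b twice, then S → ε).

Final answer: Yes - a valid derivation exists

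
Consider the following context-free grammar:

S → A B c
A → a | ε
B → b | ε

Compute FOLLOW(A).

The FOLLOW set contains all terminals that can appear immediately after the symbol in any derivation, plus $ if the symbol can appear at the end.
A occurs in S → A B c followed by B c. Add FIRST(B) minus ε = {b}; B is nullable (B → ε), so what follows B can also follow A: the terminal c. FOLLOW(A) = {b, c}.

Final answer: {b, c}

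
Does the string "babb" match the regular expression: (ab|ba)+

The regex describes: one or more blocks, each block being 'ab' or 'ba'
No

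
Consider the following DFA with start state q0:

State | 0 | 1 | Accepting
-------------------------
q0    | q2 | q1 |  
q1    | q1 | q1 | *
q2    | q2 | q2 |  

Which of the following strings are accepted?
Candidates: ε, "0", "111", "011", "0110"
ε: q0; q0 is not accepting → rejected
"0": q0 → q2; q2 is not accepting → rejected
"111": q0 → q1 → q1 → q1; q1 is accepting → accepted
"011": q0 → q2 → q2 → q2; q2 is not accepting → rejected
"0110": q0 → q2 → q2 → q2 → q2; q2 is not accepting → rejected

Final answer: "111"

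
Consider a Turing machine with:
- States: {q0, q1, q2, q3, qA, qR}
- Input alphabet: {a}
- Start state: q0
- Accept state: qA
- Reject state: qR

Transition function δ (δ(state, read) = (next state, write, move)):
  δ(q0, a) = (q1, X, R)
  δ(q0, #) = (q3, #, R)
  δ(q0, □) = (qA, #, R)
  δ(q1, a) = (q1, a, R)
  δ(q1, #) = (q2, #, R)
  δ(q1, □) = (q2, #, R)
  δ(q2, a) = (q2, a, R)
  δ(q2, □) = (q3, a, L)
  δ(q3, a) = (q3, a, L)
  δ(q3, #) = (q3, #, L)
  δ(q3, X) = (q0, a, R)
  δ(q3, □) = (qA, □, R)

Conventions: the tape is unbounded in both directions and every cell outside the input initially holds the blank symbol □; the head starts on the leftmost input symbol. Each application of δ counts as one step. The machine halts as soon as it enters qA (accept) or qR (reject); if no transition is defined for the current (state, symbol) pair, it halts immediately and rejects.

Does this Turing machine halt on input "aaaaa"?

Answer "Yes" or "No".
Trace (configuration after each step, as tape_left[state]tape_right with head position):
Step 0: [q0]aaaaa (head at position 0)
Step 1: X[q1]aaaa (head 1)
Step 2: Xa[q1]aaa (head 2)
Step 3: Xaa[q1]aa (head 3)
Step 4: Xaaa[q1]a (head 4)
Step 5: Xaaaa[q1]□ (head 5)
Step 6: Xaaaa#[q2]□ (head 6)
Step 7: Xaaaa[q3]#a (head 5)
Step 8: Xaaa[q3]a#a (head 4)
Step 9: Xaa[q3]aa#a (head 3)
Step 10: Xa[q3]aaa#a (head 2)
Step 11: X[q3]aaaa#a (head 1)
Step 12: [q3]Xaaaa#a (head 0)
Step 13: a[q0]aaaa#a (head 1)
Step 14: aX[q1]aaa#a (head 2)
Step 15: aXa[q1]aa#a (head 3)
Step 16: aXaa[q1]a#a (head 4)
Step 17: aXaaa[q1]#a (head 5)
Step 18: aXaaa#[q2]a (head 6)
Step 19: aXaaa#a[q2]□ (head 7)
Step 20: aXaaa#[q3]aa (head 6)
Step 21: aXaaa[q3]#aa (head 5)
Step 22: aXaa[q3]a#aa (head 4)
Step 23: aXa[q3]aa#aa (head 3)
Step 24: aX[q3]aaa#aa (head 2)
Step 25: a[q3]Xaaa#aa (head 1)
Step 26: aa[q0]aaa#aa (head 2)
Step 27: aaX[q1]aa#aa (head 3)
Step 28: aaXa[q1]a#aa (head 4)
Step 29: aaXaa[q1]#aa (head 5)
Step 30: aaXaa#[q2]aa (head 6)
Step 31: aaXaa#a[q2]a (head 7)
Step 32: aaXaa#aa[q2]□ (head 8)
Step 33: aaXaa#a[q3]aa (head 7)
Step 34: aaXaa#[q3]aaa (head 6)
Step 35: aaXaa[q3]#aaa (head 5)
Step 36: aaXa[q3]a#aaa (head 4)
Step 37: aaX[q3]aa#aaa (head 3)
Step 38: aa[q3]Xaa#aaa (head 2)
Step 39: aaa[q0]aa#aaa (head 3)
Step 40: aaaX[q1]a#aaa (head 4)
Step 41: aaaXa[q1]#aaa (head 5)
Step 42: aaaXa#[q2]aaa (head 6)
Step 43: aaaXa#a[q2]aa (head 7)
Step 44: aaaXa#aa[q2]a (head 8)
Step 45: aaaXa#aaa[q2]□ (head 9)
Step 46: aaaXa#aa[q3]aa (head 8)
Step 47: aaaXa#a[q3]aaa (head 7)
Step 48: aaaXa#[q3]aaaa (head 6)
Step 49: aaaXa[q3]#aaaa (head 5)
Step 50: aaaX[q3]a#aaaa (head 4)
Step 51: aaa[q3]Xa#aaaa (head 3)
Step 52: aaaa[q0]a#aaaa (head 4)
Step 53: aaaaX[q1]#aaaa (head 5)
Step 54: aaaaX#[q2]aaaa (head 6)
Step 55: aaaaX#a[q2]aaa (head 7)
Step 56: aaaaX#aa[q2]aa (head 8)
Step 57: aaaaX#aaa[q2]a (head 9)
Step 58: aaaaX#aaaa[q2]□ (head 10)
Step 59: aaaaX#aaa[q3]aa (head 9)
Step 60: aaaaX#aa[q3]aaa (head 8)
Step 61: aaaaX#a[q3]aaaa (head 7)
Step 62: aaaaX#[q3]aaaaa (head 6)
Step 63: aaaaX[q3]#aaaaa (head 5)
Step 64: aaaa[q3]X#aaaaa (head 4)
Step 65: aaaaa[q0]#aaaaa (head 5)
Step 66: aaaaa#[q3]aaaaa (head 6)
Step 67: aaaaa[q3]#aaaaa (head 5)
Step 68: aaaa[q3]a#aaaaa (head 4)
Step 69: aaa[q3]aa#aaaaa (head 3)
Step 70: aa[q3]aaa#aaaaa (head 2)
Step 71: a[q3]aaaa#aaaaa (head 1)
Step 72: [q3]aaaaa#aaaaa (head 0)
Step 73: [q3]□aaaaa#aaaaa (head -1)
Step 74: □[qA]aaaaa#aaaaa (head 0)
The machine is in qA, so it halts and accepts.
It halts after 74 steps.

Final answer: Yes - halts after 74 steps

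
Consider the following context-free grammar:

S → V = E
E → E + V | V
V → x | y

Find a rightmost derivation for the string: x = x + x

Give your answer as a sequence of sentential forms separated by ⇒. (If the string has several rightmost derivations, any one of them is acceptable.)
Start with S.
Step 1: the rightmost non-terminal is S; apply S → V = E:  V = E
Step 2: the rightmost non-terminal is E; apply E → E + V:  V = E + V
Step 3: the rightmost non-terminal is V; apply V → x:  V = E + x
Step 4: the rightmost non-terminal is E; apply E → V:  V = V + x
Step 5: the rightmost non-terminal is V; apply V → x:  V = x + x
Step 6: the rightmost non-terminal is V; apply V → x:  x = x + x

Final answer: S ⇒ V = E ⇒ V = E + V ⇒ V = E + x ⇒ V = V + x ⇒ V = x + x ⇒ x = x + x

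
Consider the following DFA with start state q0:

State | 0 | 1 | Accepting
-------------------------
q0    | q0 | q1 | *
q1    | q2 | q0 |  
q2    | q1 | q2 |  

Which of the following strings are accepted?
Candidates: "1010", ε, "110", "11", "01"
"1010": q0 → q1 → q2 → q2 → q1; q1 is not accepting → rejected
ε: q0; q0 is accepting → accepted
"110": q0 → q1 → q0 → q0; q0 is accepting → accepted
"11": q0 → q1 → q0; q0 is accepting → accepted
"01": q0 → q0 → q1; q1 is not accepting → rejected

Final answer: ε, "110", "11"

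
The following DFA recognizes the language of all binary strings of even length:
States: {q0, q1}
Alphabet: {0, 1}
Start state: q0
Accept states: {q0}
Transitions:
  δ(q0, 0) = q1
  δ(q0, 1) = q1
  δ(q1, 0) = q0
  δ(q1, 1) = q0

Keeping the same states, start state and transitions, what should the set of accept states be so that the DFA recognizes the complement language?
The DFA is complete (every state has a transition on every symbol), so the complement
is recognized by the same DFA with accepting and non-accepting states swapped.
Original accept states: {q0}
Complement accept states = All states - Original accept states
= {q0, q1} - {q0}
= {q1}
Complement language: strings of ODD length

Final answer: {q1}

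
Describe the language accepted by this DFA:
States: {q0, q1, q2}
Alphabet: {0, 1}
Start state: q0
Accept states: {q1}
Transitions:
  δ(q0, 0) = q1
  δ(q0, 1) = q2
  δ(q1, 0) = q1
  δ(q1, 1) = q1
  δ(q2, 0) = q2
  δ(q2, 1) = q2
Analyzing the DFA structure:
Start state: q0
Accept states: {q1}
Interpreting what each state remembers (checking against the transitions):
  q0: nothing has been read yet
  q1: the first symbol was 0
  q2: the first symbol was 1 (trap state)
  δ(q0, 0): in q0 (nothing has been read yet), after reading 0 we have: the first symbol was 0 → q1
  δ(q0, 1): in q0 (nothing has been read yet), after reading 1 we have: the first symbol was 1 (trap state) → q2
  δ(q1, 0): in q1 (the first symbol was 0), after reading 0 we have: the first symbol was 0 → q1
  δ(q1, 1): in q1 (the first symbol was 0), after reading 1 we have: the first symbol was 0 → q1
  δ(q2, 0): in q2 (the first symbol was 1 (trap state)), after reading 0 we have: the first symbol was 1 (trap state) → q2
  δ(q2, 1): in q2 (the first symbol was 1 (trap state)), after reading 1 we have: the first symbol was 1 (trap state) → q2
A string is accepted iff it ends in {q1}, i.e. the first symbol was 0.
Language: All binary strings starting with 0

Final answer: All binary strings starting with 0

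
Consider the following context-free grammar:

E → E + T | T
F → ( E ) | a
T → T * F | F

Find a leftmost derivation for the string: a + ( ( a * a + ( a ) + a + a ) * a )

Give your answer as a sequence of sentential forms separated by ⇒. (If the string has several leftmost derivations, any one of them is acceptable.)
Start with E.
Step 1: the leftmost non-terminal is E; apply E → E + T:  E + T
Step 2: the leftmost non-terminal is E; apply E → T:  T + T
Step 3: the leftmost non-terminal is T; apply T → F:  F + T
Step 4: the leftmost non-terminal is F; apply F → a:  a + T
Step 5: the leftmost non-terminal is T; apply T → F:  a + F
Step 6: the leftmost non-terminal is F; apply F → ( E ):  a + ( E )
Step 7: the leftmost non-terminal is E; apply E → T:  a + ( T )
Step 8: the leftmost non-terminal is T; apply T → T * F:  a + ( T * F )
Step 9: the leftmost non-terminal is T; apply T → F:  a + ( F * F )
Step 10: the leftmost non-terminal is F; apply F → ( E ):  a + ( ( E ) * F )
Step 11: the leftmost non-terminal is E; apply E → E + T:  a + ( ( E + T ) * F )
Step 12: the leftmost non-terminal is E; apply E → E + T:  a + ( ( E + T + T ) * F )
Step 13: the leftmost non-terminal is E; apply E → E + T:  a + ( ( E + T + T + T ) * F )
Step 14: the leftmost non-terminal is E; apply E → T:  a + ( ( T + T + T + T ) * F )
Step 15: the leftmost non-terminal is T; apply T → T * F:  a + ( ( T * F + T + T + T ) * F )
Step 16: the leftmost non-terminal is T; apply T → F:  a + ( ( F * F + T + T + T ) * F )
Step 17: the leftmost non-terminal is F; apply F → a:  a + ( ( a * F + T + T + T ) * F )
Step 18: the leftmost non-terminal is F; apply F → a:  a + ( ( a * a + T + T + T ) * F )
Step 19: the leftmost non-terminal is T; apply T → F:  a + ( ( a * a + F + T + T ) * F )
Step 20: the leftmost non-terminal is F; apply F → ( E ):  a + ( ( a * a + ( E ) + T + T ) * F )
Step 21: the leftmost non-terminal is E; apply E → T:  a + ( ( a * a + ( T ) + T + T ) * F )
Step 22: the leftmost non-terminal is T; apply T → F:  a + ( ( a * a + ( F ) + T + T ) * F )
Step 23: the leftmost non-terminal is F; apply F → a:  a + ( ( a * a + ( a ) + T + T ) * F )
Step 24: the leftmost non-terminal is T; apply T → F:  a + ( ( a * a + ( a ) + F + T ) * F )
Step 25: the leftmost non-terminal is F; apply F → a:  a + ( ( a * a + ( a ) + a + T ) * F )
Step 26: the leftmost non-terminal is T; apply T → F:  a + ( ( a * a + ( a ) + a + F ) * F )
Step 27: the leftmost non-terminal is F; apply F → a:  a + ( ( a * a + ( a ) + a + a ) * F )
Step 28: the leftmost non-terminal is F; apply F → a:  a + ( ( a * a + ( a ) + a + a ) * a )

Final answer: E ⇒ E + T ⇒ T + T ⇒ F + T ⇒ a + T ⇒ a + F ⇒ a + ( E ) ⇒ a + ( T ) ⇒ a + ( T * F ) ⇒ a + ( F * F ) ⇒ a + ( ( E ) * F ) ⇒ a + ( ( E + T ) * F ) ⇒ a + ( ( E + T + T ) * F ) ⇒ a + ( ( E + T + T + T ) * F ) ⇒ a + ( ( T + T + T + T ) * F ) ⇒ a + ( ( T * F + T + T + T ) * F ) ⇒ a + ( ( F * F + T + T + T ) * F ) ⇒ a + ( ( a * F + T + T + T ) * F ) ⇒ a + ( ( a * a + T + T + T ) * F ) ⇒ a + ( ( a * a + F + T + T ) * F ) ⇒ a + ( ( a * a + ( E ) + T + T ) * F ) ⇒ a + ( ( a * a + ( T ) + T + T ) * F ) ⇒ a + ( ( a * a + ( F ) + T + T ) * F ) ⇒ a + ( ( a * a + ( a ) + T + T ) * F ) ⇒ a + ( ( a * a + ( a ) + F + T ) * F ) ⇒ a + ( ( a * a + ( a ) + a + T ) * F ) ⇒ a + ( ( a * a + ( a ) + a + F ) * F ) ⇒ a + ( ( a * a + ( a ) + a + a ) * F ) ⇒ a + ( ( a * a + ( a ) + a + a ) * a )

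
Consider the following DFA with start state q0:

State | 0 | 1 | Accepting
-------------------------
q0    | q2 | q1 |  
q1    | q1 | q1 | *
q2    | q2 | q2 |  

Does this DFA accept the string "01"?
Start in q0.
Read '0': q0 → q2
Read '1': q2 → q2
Final state q2 is not accepting, so the string is rejected.

Final answer: No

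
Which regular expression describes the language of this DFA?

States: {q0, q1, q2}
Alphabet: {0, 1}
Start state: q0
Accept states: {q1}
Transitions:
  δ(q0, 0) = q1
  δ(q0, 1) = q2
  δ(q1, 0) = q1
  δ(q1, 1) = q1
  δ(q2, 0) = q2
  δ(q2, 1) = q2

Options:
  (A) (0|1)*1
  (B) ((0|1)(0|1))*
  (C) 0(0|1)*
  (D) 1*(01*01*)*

Testing sample strings against the DFA:
  '101' -> rejected
  '11' -> rejected
  '00011' -> accepted
  '10000' -> rejected
Checking each option for a counterexample:
  (A) (0|1)*1: '0' is accepted by the DFA but does not match the regex → eliminated
  (B) ((0|1)(0|1))*: ε is rejected by the DFA but matches the regex → eliminated
  (C) 0(0|1)*: agrees with the DFA on all strings of length ≤ 4
  (D) 1*(01*01*)*: ε is rejected by the DFA but matches the regex → eliminated
Only (C) 0(0|1)* is consistent with the DFA.

Final answer: (C) 0(0|1)*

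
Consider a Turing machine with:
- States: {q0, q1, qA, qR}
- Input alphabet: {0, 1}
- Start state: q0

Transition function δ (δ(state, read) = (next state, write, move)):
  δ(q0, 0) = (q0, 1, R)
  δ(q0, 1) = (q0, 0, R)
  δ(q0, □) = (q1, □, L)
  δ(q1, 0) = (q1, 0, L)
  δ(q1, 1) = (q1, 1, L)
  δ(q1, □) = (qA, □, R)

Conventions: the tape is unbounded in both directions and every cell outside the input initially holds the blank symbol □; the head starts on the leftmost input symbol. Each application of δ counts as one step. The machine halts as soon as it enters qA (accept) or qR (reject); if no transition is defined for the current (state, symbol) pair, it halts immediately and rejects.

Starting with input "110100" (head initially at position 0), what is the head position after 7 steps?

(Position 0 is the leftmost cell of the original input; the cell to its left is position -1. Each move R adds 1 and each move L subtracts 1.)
Step 0: [q0]110100 (head at position 0)
Step 1: δ(q0, 1) = (q0, 0, R)  ⊢  0[q0]10100 (head at position 1)
Step 2: δ(q0, 1) = (q0, 0, R)  ⊢  00[q0]0100 (head at position 2)
Step 3: δ(q0, 0) = (q0, 1, R)  ⊢  001[q0]100 (head at position 3)
Step 4: δ(q0, 1) = (q0, 0, R)  ⊢  0010[q0]00 (head at position 4)
Step 5: δ(q0, 0) = (q0, 1, R)  ⊢  00101[q0]0 (head at position 5)
Step 6: δ(q0, 0) = (q0, 1, R)  ⊢  001011[q0]□ (head at position 6)
Step 7: δ(q0, □) = (q1, □, L)  ⊢  00101[q1]1□ (head at position 5)
Head position after 7 steps: 5

Final answer: Position 5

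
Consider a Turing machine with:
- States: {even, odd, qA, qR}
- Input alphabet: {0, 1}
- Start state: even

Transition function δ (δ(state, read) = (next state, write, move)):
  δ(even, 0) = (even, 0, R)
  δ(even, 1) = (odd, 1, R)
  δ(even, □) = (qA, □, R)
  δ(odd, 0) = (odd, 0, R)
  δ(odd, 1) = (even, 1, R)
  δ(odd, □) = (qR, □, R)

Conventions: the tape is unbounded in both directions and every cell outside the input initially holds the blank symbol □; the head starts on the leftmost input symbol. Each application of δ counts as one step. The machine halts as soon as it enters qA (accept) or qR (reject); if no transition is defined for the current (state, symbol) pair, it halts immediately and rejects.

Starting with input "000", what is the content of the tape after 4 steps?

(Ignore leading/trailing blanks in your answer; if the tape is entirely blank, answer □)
Step 0: [even]000 (head at position 0)
Step 1: δ(even, 0) = (even, 0, R)  ⊢  0[even]00 (head at position 1)
Step 2: δ(even, 0) = (even, 0, R)  ⊢  00[even]0 (head at position 2)
Step 3: δ(even, 0) = (even, 0, R)  ⊢  000[even]□ (head at position 3)
Step 4: δ(even, □) = (qA, □, R)  ⊢  000□[qA]□ (head at position 4)
Tape after 4 steps (ignoring surrounding blanks): 000

Final answer: Tape: 000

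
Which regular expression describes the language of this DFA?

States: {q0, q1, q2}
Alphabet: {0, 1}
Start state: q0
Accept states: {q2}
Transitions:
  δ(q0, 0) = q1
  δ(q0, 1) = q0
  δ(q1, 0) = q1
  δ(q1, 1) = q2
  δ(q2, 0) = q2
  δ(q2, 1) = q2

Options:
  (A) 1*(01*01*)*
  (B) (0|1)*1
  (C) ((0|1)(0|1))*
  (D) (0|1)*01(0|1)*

Testing sample strings against the DFA:
  '01111' -> accepted
  '10' -> rejected
  '011' -> accepted
  '11' -> rejected
Checking each option for a counterexample:
  (A) 1*(01*01*)*: ε is rejected by the DFA but matches the regex → eliminated
  (B) (0|1)*1: '1' is rejected by the DFA but matches the regex → eliminated
  (C) ((0|1)(0|1))*: ε is rejected by the DFA but matches the regex → eliminated
  (D) (0|1)*01(0|1)*: agrees with the DFA on all strings of length ≤ 4
Only (D) (0|1)*01(0|1)* is consistent with the DFA.

Final answer: (D) (0|1)*01(0|1)*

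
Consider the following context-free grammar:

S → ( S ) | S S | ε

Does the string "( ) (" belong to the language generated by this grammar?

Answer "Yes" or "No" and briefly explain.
Each production adds parentheses only in matched pairs (S → ( S )) or none at all, so every derived string has equally many '(' and ')'. The string ( ) ( has two '(' and one ')', so it cannot be derived.

Final answer: No - no valid derivation exists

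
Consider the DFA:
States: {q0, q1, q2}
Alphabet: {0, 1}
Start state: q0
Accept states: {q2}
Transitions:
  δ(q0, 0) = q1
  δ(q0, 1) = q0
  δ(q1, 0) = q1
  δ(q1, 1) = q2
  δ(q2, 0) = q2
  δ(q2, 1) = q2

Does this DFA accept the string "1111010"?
Processing string "1111010":
  q0 --1--> q0
  q0 --1--> q0
  q0 --1--> q0
  q0 --1--> q0
  q0 --0--> q1
  q1 --1--> q2
  q2 --0--> q2
Final state: q2
Accept states: {q2}
q2 is an accept state, so the string is accepted.

Final answer: Yes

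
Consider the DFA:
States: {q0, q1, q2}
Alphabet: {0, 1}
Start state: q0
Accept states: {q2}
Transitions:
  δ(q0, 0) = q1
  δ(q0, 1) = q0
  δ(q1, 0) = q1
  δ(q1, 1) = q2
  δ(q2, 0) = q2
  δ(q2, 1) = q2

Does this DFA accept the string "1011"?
Processing string "1011":
  q0 --1--> q0
  q0 --0--> q1
  q1 --1--> q2
  q2 --1--> q2
Final state: q2
Accept states: {q2}
q2 is an accept state, so the string is accepted.

Final answer: Yes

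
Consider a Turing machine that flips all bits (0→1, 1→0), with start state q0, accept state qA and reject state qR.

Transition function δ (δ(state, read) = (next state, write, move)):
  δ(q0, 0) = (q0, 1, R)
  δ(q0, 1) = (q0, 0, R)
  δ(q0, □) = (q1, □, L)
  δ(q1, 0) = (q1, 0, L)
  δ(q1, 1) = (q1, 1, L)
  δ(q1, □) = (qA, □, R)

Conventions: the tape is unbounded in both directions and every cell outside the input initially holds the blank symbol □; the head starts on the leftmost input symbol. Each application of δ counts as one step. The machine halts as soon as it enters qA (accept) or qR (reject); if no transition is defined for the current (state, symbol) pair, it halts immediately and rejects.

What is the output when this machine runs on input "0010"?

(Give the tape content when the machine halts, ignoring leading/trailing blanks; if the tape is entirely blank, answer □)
Step 0: [q0]0010 (head at position 0)
Step 1: δ(q0, 0) = (q0, 1, R)  ⊢  1[q0]010 (head at position 1)
Step 2: δ(q0, 0) = (q0, 1, R)  ⊢  11[q0]10 (head at position 2)
Step 3: δ(q0, 1) = (q0, 0, R)  ⊢  110[q0]0 (head at position 3)
Step 4: δ(q0, 0) = (q0, 1, R)  ⊢  1101[q0]□ (head at position 4)
Step 5: δ(q0, □) = (q1, □, L)  ⊢  110[q1]1□ (head at position 3)
Step 6: δ(q1, 1) = (q1, 1, L)  ⊢  11[q1]01□ (head at position 2)
Step 7: δ(q1, 0) = (q1, 0, L)  ⊢  1[q1]101□ (head at position 1)
Step 8: δ(q1, 1) = (q1, 1, L)  ⊢  [q1]1101□ (head at position 0)
Step 9: δ(q1, 1) = (q1, 1, L)  ⊢  [q1]□1101□ (head at position -1)
Step 10: δ(q1, □) = (qA, □, R)  ⊢  □[qA]1101□ (head at position 0)
The machine is in qA, so it halts and accepts.
Tape content when halted (ignoring surrounding blanks): 1101

Final answer: Output: 1101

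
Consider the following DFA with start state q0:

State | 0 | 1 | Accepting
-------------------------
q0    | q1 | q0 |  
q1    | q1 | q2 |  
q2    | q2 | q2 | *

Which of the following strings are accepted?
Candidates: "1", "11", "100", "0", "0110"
"1": q0 → q0; q0 is not accepting → rejected
"11": q0 → q0 → q0; q0 is not accepting → rejected
"100": q0 → q0 → q1 → q1; q1 is not accepting → rejected
"0": q0 → q1; q1 is not accepting → rejected
"0110": q0 → q1 → q2 → q2 → q2; q2 is accepting → accepted

Final answer: "0110"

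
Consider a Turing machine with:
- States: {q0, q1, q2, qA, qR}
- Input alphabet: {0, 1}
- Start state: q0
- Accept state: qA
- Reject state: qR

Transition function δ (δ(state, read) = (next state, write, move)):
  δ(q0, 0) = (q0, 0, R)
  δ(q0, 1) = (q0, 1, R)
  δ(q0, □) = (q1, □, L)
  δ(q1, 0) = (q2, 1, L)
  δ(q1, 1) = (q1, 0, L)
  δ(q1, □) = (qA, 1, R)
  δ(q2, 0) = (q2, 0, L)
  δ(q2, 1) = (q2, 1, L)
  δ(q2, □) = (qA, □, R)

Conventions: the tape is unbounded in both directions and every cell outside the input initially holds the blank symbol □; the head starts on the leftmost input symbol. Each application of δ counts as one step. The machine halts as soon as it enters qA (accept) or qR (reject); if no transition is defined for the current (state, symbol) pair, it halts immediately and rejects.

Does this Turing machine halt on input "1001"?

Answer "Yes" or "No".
Step 0: [q0]1001 (head at position 0)
Step 1: δ(q0, 1) = (q0, 1, R)  ⊢  1[q0]001 (head at position 1)
Step 2: δ(q0, 0) = (q0, 0, R)  ⊢  10[q0]01 (head at position 2)
Step 3: δ(q0, 0) = (q0, 0, R)  ⊢  100[q0]1 (head at position 3)
Step 4: δ(q0, 1) = (q0, 1, R)  ⊢  1001[q0]□ (head at position 4)
Step 5: δ(q0, □) = (q1, □, L)  ⊢  100[q1]1□ (head at position 3)
Step 6: δ(q1, 1) = (q1, 0, L)  ⊢  10[q1]00□ (head at position 2)
Step 7: δ(q1, 0) = (q2, 1, L)  ⊢  1[q2]010□ (head at position 1)
Step 8: δ(q2, 0) = (q2, 0, L)  ⊢  [q2]1010□ (head at position 0)
Step 9: δ(q2, 1) = (q2, 1, L)  ⊢  [q2]□1010□ (head at position -1)
Step 10: δ(q2, □) = (qA, □, R)  ⊢  □[qA]1010□ (head at position 0)
The machine is in qA, so it halts and accepts.
It halts after 10 steps.

Final answer: Yes - halts after 10 steps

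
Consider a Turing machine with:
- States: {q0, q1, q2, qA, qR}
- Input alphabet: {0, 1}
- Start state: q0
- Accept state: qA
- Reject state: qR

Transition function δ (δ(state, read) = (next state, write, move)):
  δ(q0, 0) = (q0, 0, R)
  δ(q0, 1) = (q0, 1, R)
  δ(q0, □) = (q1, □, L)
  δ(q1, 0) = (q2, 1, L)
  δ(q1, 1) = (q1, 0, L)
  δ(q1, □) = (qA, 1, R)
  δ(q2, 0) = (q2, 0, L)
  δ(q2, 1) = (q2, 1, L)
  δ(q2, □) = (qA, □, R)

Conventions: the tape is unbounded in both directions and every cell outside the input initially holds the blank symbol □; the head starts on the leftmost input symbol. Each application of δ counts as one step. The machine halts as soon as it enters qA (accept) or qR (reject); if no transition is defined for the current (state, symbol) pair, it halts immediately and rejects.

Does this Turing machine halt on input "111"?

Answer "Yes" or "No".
Step 0: [q0]111 (head at position 0)
Step 1: δ(q0, 1) = (q0, 1, R)  ⊢  1[q0]11 (head at position 1)
Step 2: δ(q0, 1) = (q0, 1, R)  ⊢  11[q0]1 (head at position 2)
Step 3: δ(q0, 1) = (q0, 1, R)  ⊢  111[q0]□ (head at position 3)
Step 4: δ(q0, □) = (q1, □, L)  ⊢  11[q1]1□ (head at position 2)
Step 5: δ(q1, 1) = (q1, 0, L)  ⊢  1[q1]10□ (head at position 1)
Step 6: δ(q1, 1) = (q1, 0, L)  ⊢  [q1]100□ (head at position 0)
Step 7: δ(q1, 1) = (q1, 0, L)  ⊢  [q1]□000□ (head at position -1)
Step 8: δ(q1, □) = (qA, 1, R)  ⊢  1[qA]000□ (head at position 0)
The machine is in qA, so it halts and accepts.
It halts after 8 steps.

Final answer: Yes - halts after 8 steps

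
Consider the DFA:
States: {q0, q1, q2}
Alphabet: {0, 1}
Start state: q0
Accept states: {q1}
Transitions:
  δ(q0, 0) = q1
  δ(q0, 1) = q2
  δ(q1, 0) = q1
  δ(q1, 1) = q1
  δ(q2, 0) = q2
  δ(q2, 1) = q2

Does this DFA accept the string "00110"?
Processing string "00110":
  q0 --0--> q1
  q1 --0--> q1
  q1 --1--> q1
  q1 --1--> q1
  q1 --0--> q1
Final state: q1
Accept states: {q1}
q1 is an accept state, so the string is accepted.

Final answer: Yes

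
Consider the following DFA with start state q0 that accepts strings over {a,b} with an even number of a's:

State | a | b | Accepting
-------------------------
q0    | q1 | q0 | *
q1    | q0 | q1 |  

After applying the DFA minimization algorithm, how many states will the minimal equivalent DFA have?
All 2 states are reachable from q0, so none can be removed as unreachable.
Table-filling: first mark every (accepting, non-accepting) pair as distinguishable (accepting: {q0}; non-accepting: {q1}).
Every pair of states is distinguishable, so the DFA is already minimal.
Equivalence classes: {q0}, {q1} → 2 states.

Final answer: 2 states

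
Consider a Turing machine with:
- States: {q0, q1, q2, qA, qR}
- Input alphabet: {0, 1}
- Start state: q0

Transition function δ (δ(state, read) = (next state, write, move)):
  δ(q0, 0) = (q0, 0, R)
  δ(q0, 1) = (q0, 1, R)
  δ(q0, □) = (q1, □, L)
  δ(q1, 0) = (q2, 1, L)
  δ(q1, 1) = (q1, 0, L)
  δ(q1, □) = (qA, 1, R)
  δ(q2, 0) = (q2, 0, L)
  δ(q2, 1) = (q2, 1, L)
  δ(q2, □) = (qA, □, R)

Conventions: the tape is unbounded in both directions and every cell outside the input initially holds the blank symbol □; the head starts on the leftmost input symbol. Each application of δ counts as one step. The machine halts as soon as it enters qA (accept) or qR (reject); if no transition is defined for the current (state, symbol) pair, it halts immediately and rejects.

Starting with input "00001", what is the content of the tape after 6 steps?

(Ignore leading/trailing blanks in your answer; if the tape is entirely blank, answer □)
Step 0: [q0]00001 (head at position 0)
Step 1: δ(q0, 0) = (q0, 0, R)  ⊢  0[q0]0001 (head at position 1)
Step 2: δ(q0, 0) = (q0, 0, R)  ⊢  00[q0]001 (head at position 2)
Step 3: δ(q0, 0) = (q0, 0, R)  ⊢  000[q0]01 (head at position 3)
Step 4: δ(q0, 0) = (q0, 0, R)  ⊢  0000[q0]1 (head at position 4)
Step 5: δ(q0, 1) = (q0, 1, R)  ⊢  00001[q0]□ (head at position 5)
Step 6: δ(q0, □) = (q1, □, L)  ⊢  0000[q1]1□ (head at position 4)
Tape after 6 steps (ignoring surrounding blanks): 00001

Final answer: Tape: 00001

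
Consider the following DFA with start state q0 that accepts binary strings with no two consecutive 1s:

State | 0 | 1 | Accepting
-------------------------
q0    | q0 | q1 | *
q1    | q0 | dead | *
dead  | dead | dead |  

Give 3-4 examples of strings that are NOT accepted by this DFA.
Any strings that end in a non-accepting state work; for example:
"11": q0 → q1 → dead; dead is not accepting → rejected
"110": q0 → q1 → dead → dead; dead is not accepting → rejected
"111": q0 → q1 → dead → dead; dead is not accepting → rejected
"1011": q0 → q1 → q0 → q1 → dead; dead is not accepting → rejected

Final answer: "11", "110", "111", "1011"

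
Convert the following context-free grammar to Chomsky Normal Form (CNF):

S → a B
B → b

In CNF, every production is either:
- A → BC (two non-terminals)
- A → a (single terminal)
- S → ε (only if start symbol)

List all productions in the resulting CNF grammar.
The grammar has no ε-productions or unit productions to eliminate.
S → a B has terminal a in a right-hand side of length ≥ 2: introduce T_a → a and use T_a in place of a.
B → b is already in CNF (single terminal) – keep it.
S → a B becomes S → T_a B.
Resulting CNF grammar (3 productions): T_a → a; B → b; S → T_a B

Final answer: T_a → a; B → b; S → T_a B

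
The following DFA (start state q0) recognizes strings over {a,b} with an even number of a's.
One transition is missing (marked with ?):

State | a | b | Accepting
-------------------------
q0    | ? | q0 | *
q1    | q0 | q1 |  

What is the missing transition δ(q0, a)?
q1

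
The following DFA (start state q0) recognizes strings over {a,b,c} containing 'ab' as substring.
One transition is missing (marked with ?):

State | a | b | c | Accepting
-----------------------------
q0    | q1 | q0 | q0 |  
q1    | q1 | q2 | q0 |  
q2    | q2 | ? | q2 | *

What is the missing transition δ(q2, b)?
q2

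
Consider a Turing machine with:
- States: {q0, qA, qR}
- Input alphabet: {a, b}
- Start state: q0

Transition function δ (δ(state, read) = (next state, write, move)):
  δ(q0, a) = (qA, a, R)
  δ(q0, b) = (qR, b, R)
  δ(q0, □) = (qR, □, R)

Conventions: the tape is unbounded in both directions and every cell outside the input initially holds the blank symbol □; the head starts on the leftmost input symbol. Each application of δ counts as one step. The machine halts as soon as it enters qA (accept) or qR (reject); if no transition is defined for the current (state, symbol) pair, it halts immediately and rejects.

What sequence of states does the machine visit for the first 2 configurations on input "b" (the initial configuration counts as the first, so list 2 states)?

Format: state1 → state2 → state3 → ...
Step 0: [q0]b (head at position 0)
Step 1: δ(q0, b) = (qR, b, R)  ⊢  b[qR]□ (head at position 1)
Reading off the states of these 2 configurations: q0 → qR

Final answer: q0 → qR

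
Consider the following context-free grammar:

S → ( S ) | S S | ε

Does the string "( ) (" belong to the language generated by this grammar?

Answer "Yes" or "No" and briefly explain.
Each production adds parentheses only in matched pairs (S → ( S )) or none at all, so every derived string has equally many '(' and ')'. The string ( ) ( has two '(' and one ')', so it cannot be derived.

Final answer: No - no valid derivation exists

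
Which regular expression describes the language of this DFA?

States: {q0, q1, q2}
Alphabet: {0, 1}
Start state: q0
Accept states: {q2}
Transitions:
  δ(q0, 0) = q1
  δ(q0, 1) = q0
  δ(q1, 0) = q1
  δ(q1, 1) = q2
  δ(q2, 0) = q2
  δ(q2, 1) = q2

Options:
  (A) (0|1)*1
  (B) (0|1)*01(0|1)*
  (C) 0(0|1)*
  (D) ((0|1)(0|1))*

Testing sample strings against the DFA:
  '111' -> rejected
  '110' -> rejected
  '1101' -> accepted
  '11' -> rejected
Checking each option for a counterexample:
  (A) (0|1)*1: '1' is rejected by the DFA but matches the regex → eliminated
  (B) (0|1)*01(0|1)*: agrees with the DFA on all strings of length ≤ 4
  (C) 0(0|1)*: '0' is rejected by the DFA but matches the regex → eliminated
  (D) ((0|1)(0|1))*: ε is rejected by the DFA but matches the regex → eliminated
Only (B) (0|1)*01(0|1)* is consistent with the DFA.

Final answer: (B) (0|1)*01(0|1)*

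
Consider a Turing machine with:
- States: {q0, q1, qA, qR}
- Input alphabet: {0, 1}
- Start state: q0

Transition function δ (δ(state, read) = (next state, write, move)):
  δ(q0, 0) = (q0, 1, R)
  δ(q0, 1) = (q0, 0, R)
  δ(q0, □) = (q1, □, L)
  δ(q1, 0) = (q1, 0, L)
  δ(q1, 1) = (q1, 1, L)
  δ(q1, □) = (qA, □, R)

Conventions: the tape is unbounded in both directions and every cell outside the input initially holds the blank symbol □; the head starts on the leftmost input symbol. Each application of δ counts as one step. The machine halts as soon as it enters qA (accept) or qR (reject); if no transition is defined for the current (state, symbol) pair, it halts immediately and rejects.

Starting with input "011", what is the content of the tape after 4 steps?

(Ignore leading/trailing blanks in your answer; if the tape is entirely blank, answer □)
Step 0: [q0]011 (head at position 0)
Step 1: δ(q0, 0) = (q0, 1, R)  ⊢  1[q0]11 (head at position 1)
Step 2: δ(q0, 1) = (q0, 0, R)  ⊢  10[q0]1 (head at position 2)
Step 3: δ(q0, 1) = (q0, 0, R)  ⊢  100[q0]□ (head at position 3)
Step 4: δ(q0, □) = (q1, □, L)  ⊢  10[q1]0□ (head at position 2)
Tape after 4 steps (ignoring surrounding blanks): 100

Final answer: Tape: 100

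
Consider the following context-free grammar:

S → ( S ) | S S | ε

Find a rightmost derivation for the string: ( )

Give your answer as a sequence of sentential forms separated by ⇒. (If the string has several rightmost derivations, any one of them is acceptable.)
Start with S.
Step 1: the rightmost non-terminal is S; apply S → ( S ):  ( S )
Step 2: the rightmost non-terminal is S; apply S → ε:  ( )

Final answer: S ⇒ ( S ) ⇒ ( )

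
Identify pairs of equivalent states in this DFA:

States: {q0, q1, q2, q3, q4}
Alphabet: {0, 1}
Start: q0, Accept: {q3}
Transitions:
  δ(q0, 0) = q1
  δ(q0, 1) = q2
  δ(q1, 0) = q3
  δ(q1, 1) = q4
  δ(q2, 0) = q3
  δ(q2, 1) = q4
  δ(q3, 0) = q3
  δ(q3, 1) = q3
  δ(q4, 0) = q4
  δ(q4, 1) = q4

Using the table-filling algorithm:
Round 0 – mark pairs where exactly one state is accepting: (q0,q3), (q1,q3), (q2,q3), (q3,q4)
Round 1 – newly marked: (q0,q1) [on 0: q1 vs q3, already marked]; (q0,q2) [on 0: q1 vs q3, already marked]; (q1,q4) [on 0: q3 vs q4, already marked]; (q2,q4) [on 0: q3 vs q4, already marked]
Round 2 – newly marked: (q0,q4) [on 0: q1 vs q4, already marked]
No further pairs can be marked.
(q1, q2) unmarked: δ(q1,0)=q3, δ(q2,0)=q3; δ(q1,1)=q4, δ(q2,1)=q4 → equivalent
Equivalent pairs: (q1, q2)

Final answer: Equivalent pairs: (q1, q2)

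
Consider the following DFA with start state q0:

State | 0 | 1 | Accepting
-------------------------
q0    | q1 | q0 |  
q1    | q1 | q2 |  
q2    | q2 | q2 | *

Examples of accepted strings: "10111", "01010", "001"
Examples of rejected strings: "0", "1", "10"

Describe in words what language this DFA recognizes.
binary strings containing '01' as a substring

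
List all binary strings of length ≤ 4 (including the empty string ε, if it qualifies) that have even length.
Checking every binary string of length 0 to 4:
  Length 0: accepted: ε | rejected: (none)
  Length 1: accepted: (none) | rejected: 0, 1
  Length 2: accepted: 00, 01, 10, 11 | rejected: (none)
  Length 3: accepted: (none) | rejected: 000, 001, 010, 011, 100, 101, 110, 111
  Length 4: accepted: 0000, 0001, 0010, 0011, 0100, 0101, 0110, 0111, 1000, 1001, 1010, 1011, 1100, 1101, 1110, 1111 | rejected: (none)
Total: 21 string(s).

Final answer: ε, 00, 01, 10, 11, 0000, 0001, 0010, 0011, 0100, 0101, 0110, 0111, 1000, 1001, 1010, 1011, 1100, 1101, 1110, 1111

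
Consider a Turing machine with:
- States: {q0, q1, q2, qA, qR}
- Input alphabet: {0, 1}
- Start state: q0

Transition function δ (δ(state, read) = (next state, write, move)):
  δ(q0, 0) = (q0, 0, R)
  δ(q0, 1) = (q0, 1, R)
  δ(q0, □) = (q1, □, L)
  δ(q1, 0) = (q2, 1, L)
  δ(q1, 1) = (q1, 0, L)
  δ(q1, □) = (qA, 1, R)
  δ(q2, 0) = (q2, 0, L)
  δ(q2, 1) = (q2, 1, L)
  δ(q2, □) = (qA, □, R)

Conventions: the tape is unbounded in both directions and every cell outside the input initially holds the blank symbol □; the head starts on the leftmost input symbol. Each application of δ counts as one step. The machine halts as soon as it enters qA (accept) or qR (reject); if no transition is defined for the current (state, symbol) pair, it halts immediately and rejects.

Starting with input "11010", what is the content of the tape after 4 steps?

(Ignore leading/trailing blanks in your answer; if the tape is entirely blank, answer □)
Step 0: [q0]11010 (head at position 0)
Step 1: δ(q0, 1) = (q0, 1, R)  ⊢  1[q0]1010 (head at position 1)
Step 2: δ(q0, 1) = (q0, 1, R)  ⊢  11[q0]010 (head at position 2)
Step 3: δ(q0, 0) = (q0, 0, R)  ⊢  110[q0]10 (head at position 3)
Step 4: δ(q0, 1) = (q0, 1, R)  ⊢  1101[q0]0 (head at position 4)
Tape after 4 steps (ignoring surrounding blanks): 11010

Final answer: Tape: 11010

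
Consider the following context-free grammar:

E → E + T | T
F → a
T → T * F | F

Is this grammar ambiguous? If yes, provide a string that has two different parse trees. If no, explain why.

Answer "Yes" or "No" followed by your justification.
This is the standard stratified expression grammar: '+' is introduced only by the left-recursive rule E → E + T and '*' only by the left-recursive rule T → T * F, with F → a. For any string, the last '+' must be the one produced at the root E (everything after it is a T containing no '+'), and likewise within each T the last '*' is produced at its root. This fixes the parse tree uniquely (left-associative, '*' binding tighter than '+'), so every string has exactly one parse tree.

Final answer: No - the grammar is unambiguous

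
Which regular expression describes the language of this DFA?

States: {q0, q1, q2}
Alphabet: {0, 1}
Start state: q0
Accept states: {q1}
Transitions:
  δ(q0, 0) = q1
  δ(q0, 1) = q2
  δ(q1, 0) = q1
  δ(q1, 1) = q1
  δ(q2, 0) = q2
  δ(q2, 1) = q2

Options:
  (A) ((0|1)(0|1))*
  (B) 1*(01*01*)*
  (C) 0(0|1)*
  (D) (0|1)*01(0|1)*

Testing sample strings against the DFA:
  '101' -> rejected
  '1000' -> rejected
  '110' -> rejected
  '101' -> rejected
Checking each option for a counterexample:
  (A) ((0|1)(0|1))*: ε is rejected by the DFA but matches the regex → eliminated
  (B) 1*(01*01*)*: ε is rejected by the DFA but matches the regex → eliminated
  (C) 0(0|1)*: agrees with the DFA on all strings of length ≤ 4
  (D) (0|1)*01(0|1)*: '0' is accepted by the DFA but does not match the regex → eliminated
Only (C) 0(0|1)* is consistent with the DFA.

Final answer: (C) 0(0|1)*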